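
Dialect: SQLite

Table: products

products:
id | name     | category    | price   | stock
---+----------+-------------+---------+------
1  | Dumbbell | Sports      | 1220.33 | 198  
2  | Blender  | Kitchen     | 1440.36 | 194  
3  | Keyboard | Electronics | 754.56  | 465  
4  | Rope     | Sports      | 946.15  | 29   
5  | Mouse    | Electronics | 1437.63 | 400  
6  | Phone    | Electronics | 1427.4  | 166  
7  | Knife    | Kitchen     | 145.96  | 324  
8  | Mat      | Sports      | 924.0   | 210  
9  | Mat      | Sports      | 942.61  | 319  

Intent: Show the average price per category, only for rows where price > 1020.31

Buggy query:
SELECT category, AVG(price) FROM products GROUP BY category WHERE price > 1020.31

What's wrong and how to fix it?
Bug: WHERE cannot follow GROUP BY

Fix: Place WHERE between FROM and GROUP BY

Corrected query:
SELECT category, AVG(price) FROM products WHERE price > 1020.31 GROUP BY category

Result:
category    | AVG(price)
------------+-----------
Electronics | 1432.515  
Kitchen     | 1440.36   
Sports      | 1220.33   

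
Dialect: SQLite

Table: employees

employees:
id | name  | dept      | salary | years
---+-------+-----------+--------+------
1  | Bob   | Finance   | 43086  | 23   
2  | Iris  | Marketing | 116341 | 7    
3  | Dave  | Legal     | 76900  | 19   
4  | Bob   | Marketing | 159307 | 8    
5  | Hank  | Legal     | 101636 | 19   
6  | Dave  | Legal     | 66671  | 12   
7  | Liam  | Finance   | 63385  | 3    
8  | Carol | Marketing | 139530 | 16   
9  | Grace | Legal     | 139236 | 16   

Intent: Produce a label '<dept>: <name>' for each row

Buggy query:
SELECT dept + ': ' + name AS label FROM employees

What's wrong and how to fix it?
Bug: '+' is numeric addition; on text columns SQLite converts them to 0 instead of concatenating

Fix: Use the || operator for string concatenation

Corrected query:
SELECT dept || ': ' || name AS label FROM employees

Result:
label           
----------------
Finance: Bob    
Marketing: Iris 
Legal: Dave     
Marketing: Bob  
Legal: Hank     
Legal: Dave     
Finance: Liam   
Marketing: Carol
Legal: Grace    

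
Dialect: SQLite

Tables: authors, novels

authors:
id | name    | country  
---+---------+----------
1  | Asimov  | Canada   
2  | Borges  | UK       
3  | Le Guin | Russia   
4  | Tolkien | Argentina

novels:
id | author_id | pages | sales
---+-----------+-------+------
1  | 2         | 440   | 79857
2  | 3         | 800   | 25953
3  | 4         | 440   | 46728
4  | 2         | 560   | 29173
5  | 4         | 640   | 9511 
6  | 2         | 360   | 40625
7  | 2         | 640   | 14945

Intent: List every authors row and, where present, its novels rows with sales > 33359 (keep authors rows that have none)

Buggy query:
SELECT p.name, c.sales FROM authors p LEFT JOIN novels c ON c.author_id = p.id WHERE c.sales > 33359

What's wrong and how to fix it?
Bug: Filtering c.sales in WHERE discards the NULL rows produced by LEFT JOIN, turning it into an inner join

Fix: Put 'c.sales > 33359' in the JOIN's ON clause instead of WHERE

Corrected query:
SELECT p.name, c.sales FROM authors p LEFT JOIN novels c ON c.author_id = p.id AND c.sales > 33359

Result:
name    | sales
--------+------
Asimov  | NULL 
Borges  | 40625
Borges  | 79857
Le Guin | NULL 
Tolkien | 46728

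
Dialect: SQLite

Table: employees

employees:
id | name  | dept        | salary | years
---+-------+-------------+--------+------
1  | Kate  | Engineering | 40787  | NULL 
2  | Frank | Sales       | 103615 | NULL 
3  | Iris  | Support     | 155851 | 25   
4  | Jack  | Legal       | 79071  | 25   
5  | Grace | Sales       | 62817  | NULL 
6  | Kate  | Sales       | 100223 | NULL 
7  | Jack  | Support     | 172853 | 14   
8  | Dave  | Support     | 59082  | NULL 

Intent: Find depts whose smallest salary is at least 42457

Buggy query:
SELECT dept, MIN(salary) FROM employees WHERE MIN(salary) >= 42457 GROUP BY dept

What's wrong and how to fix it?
Bug: MIN() in WHERE is a misuse of aggregate

Fix: Replace WHERE with HAVING after the GROUP BY

Corrected query:
SELECT dept, MIN(salary) FROM employees GROUP BY dept HAVING MIN(salary) >= 42457

Result:
dept    | MIN(salary)
--------+------------
Legal   | 79071      
Sales   | 62817      
Support | 59082      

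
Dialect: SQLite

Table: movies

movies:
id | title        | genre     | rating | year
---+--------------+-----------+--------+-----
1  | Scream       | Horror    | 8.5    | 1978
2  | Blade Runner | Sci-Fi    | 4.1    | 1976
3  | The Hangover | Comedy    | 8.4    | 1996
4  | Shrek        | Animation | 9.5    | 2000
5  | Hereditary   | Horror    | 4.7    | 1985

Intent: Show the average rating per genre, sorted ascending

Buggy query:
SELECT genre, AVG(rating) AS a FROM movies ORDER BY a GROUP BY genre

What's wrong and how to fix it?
Bug: GROUP BY must precede ORDER BY

Fix: Reorder: SELECT … FROM … GROUP BY … ORDER BY …

Corrected query:
SELECT genre, AVG(rating) AS a FROM movies GROUP BY genre ORDER BY a

Result:
genre     | a  
----------+----
Sci-Fi    | 4.1
Horror    | 6.6
Comedy    | 8.4
Animation | 9.5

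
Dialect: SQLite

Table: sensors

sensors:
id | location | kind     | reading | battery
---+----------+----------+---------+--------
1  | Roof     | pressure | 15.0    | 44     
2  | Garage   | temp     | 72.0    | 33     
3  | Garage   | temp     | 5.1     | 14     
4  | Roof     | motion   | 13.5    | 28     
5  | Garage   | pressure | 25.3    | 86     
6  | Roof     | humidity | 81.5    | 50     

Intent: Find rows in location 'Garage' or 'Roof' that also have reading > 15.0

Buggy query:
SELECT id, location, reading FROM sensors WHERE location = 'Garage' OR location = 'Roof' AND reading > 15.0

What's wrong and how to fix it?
Bug: AND binds tighter than OR, so this parses as location = 'Garage' OR (location = 'Roof' AND reading > 15.0)

Fix: Group the OR with parentheses (or use IN), then AND the threshold

Corrected query:
SELECT id, location, reading FROM sensors WHERE (location = 'Garage' OR location = 'Roof') AND reading > 15.0

Result:
id | location | reading
---+----------+--------
2  | Garage   | 72     
5  | Garage   | 25.3   
6  | Roof     | 81.5   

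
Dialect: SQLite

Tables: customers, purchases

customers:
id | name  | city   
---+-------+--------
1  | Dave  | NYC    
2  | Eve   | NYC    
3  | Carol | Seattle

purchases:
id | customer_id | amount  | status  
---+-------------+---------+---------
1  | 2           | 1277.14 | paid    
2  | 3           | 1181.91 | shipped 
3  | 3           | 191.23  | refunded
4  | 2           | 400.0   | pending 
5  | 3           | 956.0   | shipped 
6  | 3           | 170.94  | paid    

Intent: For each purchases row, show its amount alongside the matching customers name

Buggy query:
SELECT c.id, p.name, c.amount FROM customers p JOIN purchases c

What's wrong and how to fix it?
Bug: Missing join condition: each purchases row is matched to all customers rows instead of just its own

Fix: Add ON c.customer_id = p.id to the JOIN

Corrected query:
SELECT c.id, p.name, c.amount FROM customers p JOIN purchases c ON c.customer_id = p.id

Result:
id | name  | amount 
---+-------+--------
1  | Eve   | 1277.14
2  | Carol | 1181.91
3  | Carol | 191.23 
4  | Eve   | 400    
5  | Carol | 956    
6  | Carol | 170.94 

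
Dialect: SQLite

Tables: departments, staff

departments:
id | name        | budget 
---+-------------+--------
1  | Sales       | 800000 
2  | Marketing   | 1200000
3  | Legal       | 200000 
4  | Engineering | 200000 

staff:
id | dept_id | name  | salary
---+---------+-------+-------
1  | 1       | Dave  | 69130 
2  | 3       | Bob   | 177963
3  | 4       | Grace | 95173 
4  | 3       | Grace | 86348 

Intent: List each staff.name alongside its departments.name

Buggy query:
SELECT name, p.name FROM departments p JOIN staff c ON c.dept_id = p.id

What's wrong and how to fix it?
Bug: Both tables have a 'name' column; the unqualified reference is ambiguous

Fix: Prefix ambiguous columns with the table alias

Corrected query:
SELECT c.name, p.name FROM departments p JOIN staff c ON c.dept_id = p.id

Result:
name  | name       
------+------------
Dave  | Sales      
Bob   | Legal      
Grace | Engineering
Grace | Legal      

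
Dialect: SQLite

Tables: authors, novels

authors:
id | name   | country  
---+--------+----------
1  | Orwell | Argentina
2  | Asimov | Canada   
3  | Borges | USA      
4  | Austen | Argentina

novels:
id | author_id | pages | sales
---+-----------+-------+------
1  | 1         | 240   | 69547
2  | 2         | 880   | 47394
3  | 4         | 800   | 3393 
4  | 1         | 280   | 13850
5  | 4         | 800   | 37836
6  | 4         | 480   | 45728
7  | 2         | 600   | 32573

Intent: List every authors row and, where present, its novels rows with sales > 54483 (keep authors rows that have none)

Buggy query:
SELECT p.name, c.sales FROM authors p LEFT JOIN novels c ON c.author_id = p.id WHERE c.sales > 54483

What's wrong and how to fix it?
Bug: Filtering c.sales in WHERE discards the NULL rows produced by LEFT JOIN, turning it into an inner join

Fix: Put 'c.sales > 54483' in the JOIN's ON clause instead of WHERE

Corrected query:
SELECT p.name, c.sales FROM authors p LEFT JOIN novels c ON c.author_id = p.id AND c.sales > 54483

Result:
name   | sales
-------+------
Orwell | 69547
Asimov | NULL 
Borges | NULL 
Austen | NULL 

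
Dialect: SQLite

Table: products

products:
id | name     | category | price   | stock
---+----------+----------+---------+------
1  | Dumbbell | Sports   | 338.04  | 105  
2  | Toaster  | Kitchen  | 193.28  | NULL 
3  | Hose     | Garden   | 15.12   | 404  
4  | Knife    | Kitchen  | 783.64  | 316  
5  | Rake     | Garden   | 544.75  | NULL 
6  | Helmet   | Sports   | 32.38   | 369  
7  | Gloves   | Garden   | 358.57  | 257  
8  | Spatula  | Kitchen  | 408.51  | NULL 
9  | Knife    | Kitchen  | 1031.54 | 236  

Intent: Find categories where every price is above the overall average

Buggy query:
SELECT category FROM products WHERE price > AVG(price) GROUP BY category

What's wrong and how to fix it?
Bug: AVG() is an aggregate; it can't sit directly in WHERE

Fix: Compute the overall average in a scalar subquery and compare each group's MIN against it in HAVING

Corrected query:
SELECT category FROM products GROUP BY category HAVING MIN(price) > (SELECT AVG(price) FROM products)

Result:
(no rows)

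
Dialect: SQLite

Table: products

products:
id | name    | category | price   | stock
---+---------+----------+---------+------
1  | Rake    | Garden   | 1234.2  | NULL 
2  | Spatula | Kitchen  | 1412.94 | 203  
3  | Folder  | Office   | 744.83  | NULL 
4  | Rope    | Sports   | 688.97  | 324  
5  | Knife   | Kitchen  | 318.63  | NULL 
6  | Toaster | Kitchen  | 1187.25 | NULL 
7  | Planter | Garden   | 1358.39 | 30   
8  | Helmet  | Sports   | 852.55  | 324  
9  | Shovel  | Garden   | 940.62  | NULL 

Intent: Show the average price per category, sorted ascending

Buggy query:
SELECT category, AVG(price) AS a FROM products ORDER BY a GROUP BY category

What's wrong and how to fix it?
Bug: ORDER BY appears before GROUP BY; SQL clause order requires GROUP BY first

Fix: Move ORDER BY to the end, after GROUP BY

Corrected query:
SELECT category, AVG(price) AS a FROM products GROUP BY category ORDER BY a

Result:
category | a          
---------+------------
Office   | 744.83     
Sports   | 770.76     
Kitchen  | 972.94     
Garden   | 1177.736667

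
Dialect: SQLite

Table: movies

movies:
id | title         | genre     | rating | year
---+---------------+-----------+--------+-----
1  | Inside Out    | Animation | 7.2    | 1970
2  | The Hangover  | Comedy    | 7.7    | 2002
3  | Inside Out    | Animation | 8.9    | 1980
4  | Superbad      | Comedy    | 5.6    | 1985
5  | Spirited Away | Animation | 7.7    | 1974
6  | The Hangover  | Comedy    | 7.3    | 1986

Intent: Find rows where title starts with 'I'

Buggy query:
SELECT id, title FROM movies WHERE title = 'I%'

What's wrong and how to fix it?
Bug: '=' compares the literal string including the % character; pattern matching needs LIKE

Fix: Use LIKE for wildcard pattern matching

Corrected query:
SELECT id, title FROM movies WHERE title LIKE 'I%'

Result:
id | title     
---+-----------
1  | Inside Out
3  | Inside Out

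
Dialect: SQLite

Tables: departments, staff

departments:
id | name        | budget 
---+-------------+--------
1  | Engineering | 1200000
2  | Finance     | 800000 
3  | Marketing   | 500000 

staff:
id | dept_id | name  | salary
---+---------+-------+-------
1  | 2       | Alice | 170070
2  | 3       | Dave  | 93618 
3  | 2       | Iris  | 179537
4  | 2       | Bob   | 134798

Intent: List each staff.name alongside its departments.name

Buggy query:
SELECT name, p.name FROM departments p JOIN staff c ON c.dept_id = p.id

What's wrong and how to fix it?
Bug: Both tables have a 'name' column; the unqualified reference is ambiguous

Fix: Prefix ambiguous columns with the table alias

Corrected query:
SELECT c.name, p.name FROM departments p JOIN staff c ON c.dept_id = p.id

Result:
name  | name     
------+----------
Alice | Finance  
Dave  | Marketing
Iris  | Finance  
Bob   | Finance  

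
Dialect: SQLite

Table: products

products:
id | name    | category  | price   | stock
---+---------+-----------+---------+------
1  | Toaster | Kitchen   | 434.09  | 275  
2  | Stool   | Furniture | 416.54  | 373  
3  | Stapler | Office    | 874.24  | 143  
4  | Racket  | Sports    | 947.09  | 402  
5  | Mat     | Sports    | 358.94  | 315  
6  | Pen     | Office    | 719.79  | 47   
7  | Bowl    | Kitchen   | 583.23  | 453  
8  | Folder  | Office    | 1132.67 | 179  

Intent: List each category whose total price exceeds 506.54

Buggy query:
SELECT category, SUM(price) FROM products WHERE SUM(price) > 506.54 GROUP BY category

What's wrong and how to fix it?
Bug: SUM(price) is an aggregate, but WHERE filters rows before aggregation

Fix: Move the aggregate condition to a HAVING clause

Corrected query:
SELECT category, SUM(price) FROM products GROUP BY category HAVING SUM(price) > 506.54

Result:
category | SUM(price)
---------+-----------
Kitchen  | 1017.32   
Office   | 2726.7    
Sports   | 1306.03   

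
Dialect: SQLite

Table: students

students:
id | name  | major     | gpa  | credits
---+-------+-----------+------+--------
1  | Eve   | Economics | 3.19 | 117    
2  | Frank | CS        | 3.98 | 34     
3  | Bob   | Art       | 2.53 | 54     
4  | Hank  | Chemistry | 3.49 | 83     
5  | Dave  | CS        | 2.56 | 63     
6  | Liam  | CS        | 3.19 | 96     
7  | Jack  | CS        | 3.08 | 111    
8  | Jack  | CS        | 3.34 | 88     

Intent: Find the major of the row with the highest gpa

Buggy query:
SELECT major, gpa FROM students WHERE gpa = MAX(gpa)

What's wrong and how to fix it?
Bug: MAX(gpa) is an aggregate and cannot be used directly in WHERE

Fix: Use a subquery: WHERE gpa = (SELECT MAX(gpa) FROM students)

Corrected query:
SELECT major, gpa FROM students WHERE gpa = (SELECT MAX(gpa) FROM students)

Result:
major | gpa 
------+-----
CS    | 3.98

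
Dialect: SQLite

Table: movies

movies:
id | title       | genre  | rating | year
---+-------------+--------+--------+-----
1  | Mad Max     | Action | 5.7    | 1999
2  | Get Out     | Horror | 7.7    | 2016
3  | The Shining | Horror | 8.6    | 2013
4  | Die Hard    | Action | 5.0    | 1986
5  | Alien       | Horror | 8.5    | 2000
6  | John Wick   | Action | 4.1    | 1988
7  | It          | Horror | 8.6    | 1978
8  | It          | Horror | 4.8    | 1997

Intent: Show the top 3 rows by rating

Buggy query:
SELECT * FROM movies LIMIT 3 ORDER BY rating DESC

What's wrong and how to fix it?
Bug: ORDER BY cannot follow LIMIT; LIMIT is the final clause

Fix: Swap the clauses: ORDER BY first, then LIMIT

Corrected query:
SELECT * FROM movies ORDER BY rating DESC LIMIT 3

Result:
id | title       | genre  | rating | year
---+-------------+--------+--------+-----
3  | The Shining | Horror | 8.6    | 2013
7  | It          | Horror | 8.6    | 1978
5  | Alien       | Horror | 8.5    | 2000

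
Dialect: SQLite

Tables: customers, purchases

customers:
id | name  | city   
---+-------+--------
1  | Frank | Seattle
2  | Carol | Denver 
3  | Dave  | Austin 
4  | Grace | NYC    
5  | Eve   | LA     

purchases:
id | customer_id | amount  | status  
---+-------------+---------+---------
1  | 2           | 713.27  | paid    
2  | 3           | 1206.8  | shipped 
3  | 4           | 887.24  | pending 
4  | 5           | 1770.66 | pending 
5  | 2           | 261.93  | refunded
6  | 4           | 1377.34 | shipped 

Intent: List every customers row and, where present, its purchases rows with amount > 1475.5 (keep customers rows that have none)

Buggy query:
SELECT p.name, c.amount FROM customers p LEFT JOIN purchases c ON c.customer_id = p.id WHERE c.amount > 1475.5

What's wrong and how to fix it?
Bug: Filtering c.amount in WHERE discards the NULL rows produced by LEFT JOIN, turning it into an inner join

Fix: Put 'c.amount > 1475.5' in the JOIN's ON clause instead of WHERE

Corrected query:
SELECT p.name, c.amount FROM customers p LEFT JOIN purchases c ON c.customer_id = p.id AND c.amount > 1475.5

Result:
name  | amount 
------+--------
Frank | NULL   
Carol | NULL   
Dave  | NULL   
Grace | NULL   
Eve   | 1770.66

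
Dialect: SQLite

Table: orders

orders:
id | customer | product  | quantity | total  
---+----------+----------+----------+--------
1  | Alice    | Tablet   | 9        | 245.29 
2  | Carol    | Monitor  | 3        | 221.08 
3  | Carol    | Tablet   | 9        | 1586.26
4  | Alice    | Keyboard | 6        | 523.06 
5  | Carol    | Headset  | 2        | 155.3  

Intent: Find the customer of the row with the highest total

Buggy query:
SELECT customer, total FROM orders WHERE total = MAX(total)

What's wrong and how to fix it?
Bug: MAX(total) is an aggregate and cannot be used directly in WHERE

Fix: Wrap MAX in a scalar subquery so WHERE compares against a single value

Corrected query:
SELECT customer, total FROM orders WHERE total = (SELECT MAX(total) FROM orders)

Result:
customer | total  
---------+--------
Carol    | 1586.26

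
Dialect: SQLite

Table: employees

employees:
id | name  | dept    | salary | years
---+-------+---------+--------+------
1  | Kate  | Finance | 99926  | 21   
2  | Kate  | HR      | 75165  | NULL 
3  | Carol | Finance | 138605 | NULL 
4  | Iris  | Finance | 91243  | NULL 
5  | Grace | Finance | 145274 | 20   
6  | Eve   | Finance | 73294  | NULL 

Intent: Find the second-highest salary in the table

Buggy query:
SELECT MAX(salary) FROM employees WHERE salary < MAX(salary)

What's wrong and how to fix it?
Bug: MAX(salary) on the right of the comparison is an aggregate-in-WHERE error

Fix: Compute the overall MAX in a subquery, then take MAX of rows below it

Corrected query:
SELECT MAX(salary) FROM employees WHERE salary < (SELECT MAX(salary) FROM employees)

Result:
MAX(salary)
-----------
138605     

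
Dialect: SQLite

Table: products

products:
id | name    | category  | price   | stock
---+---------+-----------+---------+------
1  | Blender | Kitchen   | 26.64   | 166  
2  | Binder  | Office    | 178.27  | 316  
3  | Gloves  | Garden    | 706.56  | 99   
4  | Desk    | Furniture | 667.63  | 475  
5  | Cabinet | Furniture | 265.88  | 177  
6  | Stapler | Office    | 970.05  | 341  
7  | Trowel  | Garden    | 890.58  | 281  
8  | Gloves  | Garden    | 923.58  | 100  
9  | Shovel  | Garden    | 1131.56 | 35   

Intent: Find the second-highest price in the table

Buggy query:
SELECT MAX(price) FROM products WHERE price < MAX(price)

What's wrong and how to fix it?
Bug: MAX(price) on the right of the comparison is an aggregate-in-WHERE error

Fix: Compute the overall MAX in a subquery, then take MAX of rows below it

Corrected query:
SELECT MAX(price) FROM products WHERE price < (SELECT MAX(price) FROM products)

Result:
MAX(price)
----------
970.05    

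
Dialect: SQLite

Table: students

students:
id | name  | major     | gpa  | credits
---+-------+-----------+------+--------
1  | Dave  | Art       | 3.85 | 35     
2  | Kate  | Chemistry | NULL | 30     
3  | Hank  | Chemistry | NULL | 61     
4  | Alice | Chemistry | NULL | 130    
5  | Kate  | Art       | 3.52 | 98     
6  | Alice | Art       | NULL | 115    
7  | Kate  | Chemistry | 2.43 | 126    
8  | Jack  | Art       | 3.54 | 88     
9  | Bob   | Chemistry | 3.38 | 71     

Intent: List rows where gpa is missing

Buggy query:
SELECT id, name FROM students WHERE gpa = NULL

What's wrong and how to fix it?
Bug: '= NULL' is always unknown in SQL three-valued logic, so no rows match

Fix: Replace '= NULL' with 'IS NULL'

Corrected query:
SELECT id, name FROM students WHERE gpa IS NULL

Result:
id | name 
---+------
2  | Kate 
3  | Hank 
4  | Alice
6  | Alice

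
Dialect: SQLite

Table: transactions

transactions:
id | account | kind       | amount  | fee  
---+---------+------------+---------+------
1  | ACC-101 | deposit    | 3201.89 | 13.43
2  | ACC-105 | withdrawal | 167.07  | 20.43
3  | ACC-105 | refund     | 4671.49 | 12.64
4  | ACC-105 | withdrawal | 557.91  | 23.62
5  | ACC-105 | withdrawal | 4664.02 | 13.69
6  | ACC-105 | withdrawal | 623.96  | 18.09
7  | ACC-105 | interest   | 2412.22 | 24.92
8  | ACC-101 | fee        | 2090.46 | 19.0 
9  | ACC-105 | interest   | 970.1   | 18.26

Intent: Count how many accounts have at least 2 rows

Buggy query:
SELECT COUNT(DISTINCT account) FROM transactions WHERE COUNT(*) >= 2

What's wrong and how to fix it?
Bug: WHERE filters individual rows, not groups, so a group-level COUNT is invalid there

Fix: Use a subquery that GROUPs and filters with HAVING, then count its rows

Corrected query:
SELECT COUNT(*) FROM (SELECT account FROM transactions GROUP BY account HAVING COUNT(*) >= 2)

Result:
COUNT(*)
--------
2       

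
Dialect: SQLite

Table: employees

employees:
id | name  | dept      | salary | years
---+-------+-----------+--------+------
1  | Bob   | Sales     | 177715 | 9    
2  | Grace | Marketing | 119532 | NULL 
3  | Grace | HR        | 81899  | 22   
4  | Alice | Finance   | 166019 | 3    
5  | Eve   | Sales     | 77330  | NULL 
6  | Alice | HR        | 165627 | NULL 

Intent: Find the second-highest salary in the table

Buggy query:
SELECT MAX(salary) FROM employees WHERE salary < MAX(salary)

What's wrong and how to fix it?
Bug: MAX(salary) on the right of the comparison is an aggregate-in-WHERE error

Fix: Put the inner MAX in a scalar subquery

Corrected query:
SELECT MAX(salary) FROM employees WHERE salary < (SELECT MAX(salary) FROM employees)

Result:
MAX(salary)
-----------
166019     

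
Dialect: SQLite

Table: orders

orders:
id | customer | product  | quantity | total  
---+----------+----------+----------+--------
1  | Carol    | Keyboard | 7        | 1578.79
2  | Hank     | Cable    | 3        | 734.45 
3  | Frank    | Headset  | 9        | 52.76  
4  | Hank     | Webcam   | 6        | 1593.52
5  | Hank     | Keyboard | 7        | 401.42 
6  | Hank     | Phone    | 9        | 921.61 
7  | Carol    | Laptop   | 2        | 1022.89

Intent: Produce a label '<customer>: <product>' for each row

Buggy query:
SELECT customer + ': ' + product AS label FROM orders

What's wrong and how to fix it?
Bug: '+' is numeric addition; on text columns SQLite converts them to 0 instead of concatenating

Fix: Use the || operator for string concatenation

Corrected query:
SELECT customer || ': ' || product AS label FROM orders

Result:
label          
---------------
Carol: Keyboard
Hank: Cable    
Frank: Headset 
Hank: Webcam   
Hank: Keyboard 
Hank: Phone    
Carol: Laptop  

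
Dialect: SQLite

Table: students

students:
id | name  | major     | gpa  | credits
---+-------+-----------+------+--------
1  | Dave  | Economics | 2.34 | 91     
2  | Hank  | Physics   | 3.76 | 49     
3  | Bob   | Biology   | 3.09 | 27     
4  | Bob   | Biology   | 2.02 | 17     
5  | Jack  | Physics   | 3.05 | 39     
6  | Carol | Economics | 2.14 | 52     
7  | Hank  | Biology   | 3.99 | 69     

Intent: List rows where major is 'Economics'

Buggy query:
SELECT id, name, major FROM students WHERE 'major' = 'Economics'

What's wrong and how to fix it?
Bug: 'major' in single quotes is a string literal, not the column; the comparison is literal-vs-literal and never true

Fix: Remove the quotes around the column name (or use double quotes for an identifier)

Corrected query:
SELECT id, name, major FROM students WHERE major = 'Economics'

Result:
id | name  | major    
---+-------+----------
1  | Dave  | Economics
6  | Carol | Economics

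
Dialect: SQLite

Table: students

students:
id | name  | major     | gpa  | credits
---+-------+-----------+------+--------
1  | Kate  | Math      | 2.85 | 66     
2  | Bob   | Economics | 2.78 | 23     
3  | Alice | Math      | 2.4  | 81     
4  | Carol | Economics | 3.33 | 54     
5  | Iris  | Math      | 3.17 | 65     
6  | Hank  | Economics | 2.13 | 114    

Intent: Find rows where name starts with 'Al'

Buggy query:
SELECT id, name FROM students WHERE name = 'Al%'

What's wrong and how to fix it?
Bug: Wildcards only work with LIKE; '=' treats '%' as a literal character

Fix: Use LIKE for wildcard pattern matching

Corrected query:
SELECT id, name FROM students WHERE name LIKE 'Al%'

Result:
id | name 
---+------
3  | Alice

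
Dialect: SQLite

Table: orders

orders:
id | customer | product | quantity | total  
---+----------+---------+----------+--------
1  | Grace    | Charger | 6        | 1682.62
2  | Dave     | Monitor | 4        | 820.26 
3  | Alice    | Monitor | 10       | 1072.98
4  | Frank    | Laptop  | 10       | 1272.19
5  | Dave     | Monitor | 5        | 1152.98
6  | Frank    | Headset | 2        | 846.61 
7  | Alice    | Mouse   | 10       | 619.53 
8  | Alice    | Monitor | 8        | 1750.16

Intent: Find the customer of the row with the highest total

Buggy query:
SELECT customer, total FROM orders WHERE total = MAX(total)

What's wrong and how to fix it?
Bug: MAX(total) is an aggregate and cannot be used directly in WHERE

Fix: Use a subquery: WHERE total = (SELECT MAX(total) FROM orders)

Corrected query:
SELECT customer, total FROM orders WHERE total = (SELECT MAX(total) FROM orders)

Result:
customer | total  
---------+--------
Alice    | 1750.16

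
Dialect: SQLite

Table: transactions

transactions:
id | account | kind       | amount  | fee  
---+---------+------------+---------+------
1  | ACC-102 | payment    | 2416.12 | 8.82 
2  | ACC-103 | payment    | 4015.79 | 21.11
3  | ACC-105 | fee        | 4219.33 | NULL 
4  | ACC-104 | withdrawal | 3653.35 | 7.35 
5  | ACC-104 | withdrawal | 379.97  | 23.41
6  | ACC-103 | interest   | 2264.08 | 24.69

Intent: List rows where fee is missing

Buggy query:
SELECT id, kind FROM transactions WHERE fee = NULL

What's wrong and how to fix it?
Bug: Comparing to NULL with '=' never matches; NULL = NULL is unknown, not true

Fix: Use IS NULL to test for NULL

Corrected query:
SELECT id, kind FROM transactions WHERE fee IS NULL

Result:
id | kind
---+-----
3  | fee 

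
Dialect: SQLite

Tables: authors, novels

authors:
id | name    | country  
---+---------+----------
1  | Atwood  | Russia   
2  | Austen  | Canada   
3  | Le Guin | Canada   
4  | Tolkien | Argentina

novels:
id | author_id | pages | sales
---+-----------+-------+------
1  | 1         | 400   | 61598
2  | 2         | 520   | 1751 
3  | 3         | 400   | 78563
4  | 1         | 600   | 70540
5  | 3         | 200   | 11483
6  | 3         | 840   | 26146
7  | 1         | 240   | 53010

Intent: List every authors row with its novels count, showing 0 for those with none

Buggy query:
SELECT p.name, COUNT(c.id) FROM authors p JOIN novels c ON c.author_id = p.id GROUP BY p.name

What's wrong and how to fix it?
Bug: INNER JOIN drops authors rows that have no matching novels rows

Fix: Switch to LEFT JOIN to retain unmatched parent rows

Corrected query:
SELECT p.name, COUNT(c.id) FROM authors p LEFT JOIN novels c ON c.author_id = p.id GROUP BY p.name

Result:
name    | COUNT(c.id)
--------+------------
Atwood  | 3          
Austen  | 1          
Le Guin | 3          
Tolkien | 0          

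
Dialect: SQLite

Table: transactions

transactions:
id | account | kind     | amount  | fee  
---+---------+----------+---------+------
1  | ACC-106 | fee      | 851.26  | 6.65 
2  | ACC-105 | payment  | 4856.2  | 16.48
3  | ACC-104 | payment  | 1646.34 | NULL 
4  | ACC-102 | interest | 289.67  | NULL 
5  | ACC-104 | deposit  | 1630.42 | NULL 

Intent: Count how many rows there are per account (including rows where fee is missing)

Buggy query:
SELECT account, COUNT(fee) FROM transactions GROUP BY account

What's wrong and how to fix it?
Bug: COUNT(fee) skips NULLs, so groups with missing fee are undercounted

Fix: Use COUNT(*) to count all rows regardless of NULL

Corrected query:
SELECT account, COUNT(*) FROM transactions GROUP BY account

Result:
account | COUNT(*)
--------+---------
ACC-102 | 1       
ACC-104 | 2       
ACC-105 | 1       
ACC-106 | 1       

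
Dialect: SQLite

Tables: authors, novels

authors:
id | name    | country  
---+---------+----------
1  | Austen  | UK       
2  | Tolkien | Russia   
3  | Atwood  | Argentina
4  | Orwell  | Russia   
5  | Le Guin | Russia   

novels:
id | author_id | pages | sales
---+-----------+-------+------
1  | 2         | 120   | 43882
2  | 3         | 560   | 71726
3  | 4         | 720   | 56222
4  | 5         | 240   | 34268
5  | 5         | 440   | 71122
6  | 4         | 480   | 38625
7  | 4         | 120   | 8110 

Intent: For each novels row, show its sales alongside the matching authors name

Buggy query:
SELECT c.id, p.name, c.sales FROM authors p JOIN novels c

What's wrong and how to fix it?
Bug: Missing join condition: each novels row is matched to all authors rows instead of just its own

Fix: Specify the join condition linking the foreign key to the parent id

Corrected query:
SELECT c.id, p.name, c.sales FROM authors p JOIN novels c ON c.author_id = p.id

Result:
id | name    | sales
---+---------+------
1  | Tolkien | 43882
2  | Atwood  | 71726
3  | Orwell  | 56222
4  | Le Guin | 34268
5  | Le Guin | 71122
6  | Orwell  | 38625
7  | Orwell  | 8110 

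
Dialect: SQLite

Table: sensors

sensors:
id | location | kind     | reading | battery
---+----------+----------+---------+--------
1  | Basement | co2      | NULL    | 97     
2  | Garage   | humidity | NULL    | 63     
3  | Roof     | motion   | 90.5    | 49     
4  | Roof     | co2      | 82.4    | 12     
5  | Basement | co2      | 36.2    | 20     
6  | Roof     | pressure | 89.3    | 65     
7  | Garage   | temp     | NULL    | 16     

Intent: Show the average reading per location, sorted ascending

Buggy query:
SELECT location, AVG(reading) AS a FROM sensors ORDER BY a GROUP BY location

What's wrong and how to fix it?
Bug: ORDER BY appears before GROUP BY; SQL clause order requires GROUP BY first

Fix: Reorder: SELECT … FROM … GROUP BY … ORDER BY …

Corrected query:
SELECT location, AVG(reading) AS a FROM sensors GROUP BY location ORDER BY a

Result:
location | a   
---------+-----
Garage   | NULL
Basement | 36.2
Roof     | 87.4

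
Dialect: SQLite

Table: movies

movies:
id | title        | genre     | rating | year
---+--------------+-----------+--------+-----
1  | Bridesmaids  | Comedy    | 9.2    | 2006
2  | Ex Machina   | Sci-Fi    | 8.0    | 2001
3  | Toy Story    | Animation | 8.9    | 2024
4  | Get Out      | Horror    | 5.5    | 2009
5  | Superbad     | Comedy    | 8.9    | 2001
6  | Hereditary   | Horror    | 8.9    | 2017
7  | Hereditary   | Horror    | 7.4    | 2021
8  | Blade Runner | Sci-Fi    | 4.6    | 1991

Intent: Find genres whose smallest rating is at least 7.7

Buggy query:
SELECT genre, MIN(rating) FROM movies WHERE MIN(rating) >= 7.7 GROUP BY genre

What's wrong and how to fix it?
Bug: Aggregates like MIN are computed per group after WHERE runs

Fix: Replace WHERE with HAVING after the GROUP BY

Corrected query:
SELECT genre, MIN(rating) FROM movies GROUP BY genre HAVING MIN(rating) >= 7.7

Result:
genre     | MIN(rating)
----------+------------
Animation | 8.9        
Comedy    | 8.9        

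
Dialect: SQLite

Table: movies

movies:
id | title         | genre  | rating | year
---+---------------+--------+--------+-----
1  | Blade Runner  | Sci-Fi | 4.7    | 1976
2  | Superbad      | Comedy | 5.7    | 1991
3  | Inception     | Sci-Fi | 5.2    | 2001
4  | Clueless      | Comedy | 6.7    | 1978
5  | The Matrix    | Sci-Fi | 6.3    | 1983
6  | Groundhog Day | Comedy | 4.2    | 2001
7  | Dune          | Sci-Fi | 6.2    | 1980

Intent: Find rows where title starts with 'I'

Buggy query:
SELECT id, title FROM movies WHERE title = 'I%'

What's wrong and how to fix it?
Bug: '=' compares the literal string including the % character; pattern matching needs LIKE

Fix: Replace '=' with LIKE so 'I%' is treated as a pattern

Corrected query:
SELECT id, title FROM movies WHERE title LIKE 'I%'

Result:
id | title    
---+----------
3  | Inception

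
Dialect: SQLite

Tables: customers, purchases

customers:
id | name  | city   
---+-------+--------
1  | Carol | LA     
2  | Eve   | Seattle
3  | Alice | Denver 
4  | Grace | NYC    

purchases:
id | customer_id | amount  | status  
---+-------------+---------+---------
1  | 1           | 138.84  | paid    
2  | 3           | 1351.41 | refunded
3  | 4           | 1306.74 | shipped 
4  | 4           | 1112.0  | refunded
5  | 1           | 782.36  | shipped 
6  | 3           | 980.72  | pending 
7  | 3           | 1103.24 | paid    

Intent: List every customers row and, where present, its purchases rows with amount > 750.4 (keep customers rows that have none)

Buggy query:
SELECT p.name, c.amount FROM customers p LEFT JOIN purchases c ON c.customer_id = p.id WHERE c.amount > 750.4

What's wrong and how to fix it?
Bug: Filtering c.amount in WHERE discards the NULL rows produced by LEFT JOIN, turning it into an inner join

Fix: Move the right-table condition into the ON clause so unmatched parents are kept

Corrected query:
SELECT p.name, c.amount FROM customers p LEFT JOIN purchases c ON c.customer_id = p.id AND c.amount > 750.4

Result:
name  | amount 
------+--------
Carol | 782.36 
Eve   | NULL   
Alice | 980.72 
Alice | 1103.24
Alice | 1351.41
Grace | 1112   
Grace | 1306.74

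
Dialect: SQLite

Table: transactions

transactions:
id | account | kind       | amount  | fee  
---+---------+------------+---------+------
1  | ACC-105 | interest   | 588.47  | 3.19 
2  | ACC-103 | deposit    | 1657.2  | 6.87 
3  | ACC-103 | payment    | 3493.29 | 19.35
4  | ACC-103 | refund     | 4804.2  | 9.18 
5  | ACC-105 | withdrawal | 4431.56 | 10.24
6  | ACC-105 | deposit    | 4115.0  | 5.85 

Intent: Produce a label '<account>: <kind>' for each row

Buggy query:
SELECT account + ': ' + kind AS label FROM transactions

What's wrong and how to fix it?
Bug: SQLite uses || for string concatenation; + coerces text to numbers (yielding 0)

Fix: Replace + with || to concatenate text

Corrected query:
SELECT account || ': ' || kind AS label FROM transactions

Result:
label              
-------------------
ACC-105: interest  
ACC-103: deposit   
ACC-103: payment   
ACC-103: refund    
ACC-105: withdrawal
ACC-105: deposit   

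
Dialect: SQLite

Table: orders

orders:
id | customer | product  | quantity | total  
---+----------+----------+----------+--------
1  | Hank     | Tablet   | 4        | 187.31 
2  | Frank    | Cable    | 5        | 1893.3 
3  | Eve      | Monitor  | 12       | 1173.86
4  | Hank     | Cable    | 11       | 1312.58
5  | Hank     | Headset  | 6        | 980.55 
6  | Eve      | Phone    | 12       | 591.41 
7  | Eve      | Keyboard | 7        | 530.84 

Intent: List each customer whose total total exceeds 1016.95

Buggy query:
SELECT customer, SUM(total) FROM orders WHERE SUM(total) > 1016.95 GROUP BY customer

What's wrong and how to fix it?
Bug: Aggregate functions cannot appear in a WHERE clause

Fix: Move the aggregate condition to a HAVING clause

Corrected query:
SELECT customer, SUM(total) FROM orders GROUP BY customer HAVING SUM(total) > 1016.95

Result:
customer | SUM(total)
---------+-----------
Eve      | 2296.11   
Frank    | 1893.3    
Hank     | 2480.44   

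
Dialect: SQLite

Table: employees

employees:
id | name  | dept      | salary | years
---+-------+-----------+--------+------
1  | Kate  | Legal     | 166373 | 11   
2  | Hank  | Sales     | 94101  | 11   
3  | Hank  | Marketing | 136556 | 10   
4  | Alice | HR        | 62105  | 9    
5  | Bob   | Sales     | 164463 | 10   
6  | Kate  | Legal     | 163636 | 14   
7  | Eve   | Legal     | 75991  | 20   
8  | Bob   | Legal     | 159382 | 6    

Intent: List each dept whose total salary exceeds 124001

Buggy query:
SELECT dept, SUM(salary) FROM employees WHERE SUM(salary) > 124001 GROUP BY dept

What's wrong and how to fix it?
Bug: Aggregate functions cannot appear in a WHERE clause

Fix: Move the aggregate condition to a HAVING clause

Corrected query:
SELECT dept, SUM(salary) FROM employees GROUP BY dept HAVING SUM(salary) > 124001

Result:
dept      | SUM(salary)
----------+------------
Legal     | 565382     
Marketing | 136556     
Sales     | 258564     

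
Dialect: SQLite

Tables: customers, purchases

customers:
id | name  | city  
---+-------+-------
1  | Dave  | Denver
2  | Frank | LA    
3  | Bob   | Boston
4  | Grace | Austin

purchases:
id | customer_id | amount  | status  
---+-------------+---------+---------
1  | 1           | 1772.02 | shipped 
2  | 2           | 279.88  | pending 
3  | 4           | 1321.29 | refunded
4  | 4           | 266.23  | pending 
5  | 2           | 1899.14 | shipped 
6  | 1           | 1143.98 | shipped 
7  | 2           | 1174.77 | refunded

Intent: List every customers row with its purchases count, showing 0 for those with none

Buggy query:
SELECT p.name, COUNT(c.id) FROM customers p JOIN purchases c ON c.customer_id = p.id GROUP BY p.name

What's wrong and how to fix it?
Bug: An inner join excludes parents with zero children

Fix: Use LEFT JOIN so parents without children still appear (COUNT(c.id) gives 0)

Corrected query:
SELECT p.name, COUNT(c.id) FROM customers p LEFT JOIN purchases c ON c.customer_id = p.id GROUP BY p.name

Result:
name  | COUNT(c.id)
------+------------
Bob   | 0          
Dave  | 2          
Frank | 3          
Grace | 2          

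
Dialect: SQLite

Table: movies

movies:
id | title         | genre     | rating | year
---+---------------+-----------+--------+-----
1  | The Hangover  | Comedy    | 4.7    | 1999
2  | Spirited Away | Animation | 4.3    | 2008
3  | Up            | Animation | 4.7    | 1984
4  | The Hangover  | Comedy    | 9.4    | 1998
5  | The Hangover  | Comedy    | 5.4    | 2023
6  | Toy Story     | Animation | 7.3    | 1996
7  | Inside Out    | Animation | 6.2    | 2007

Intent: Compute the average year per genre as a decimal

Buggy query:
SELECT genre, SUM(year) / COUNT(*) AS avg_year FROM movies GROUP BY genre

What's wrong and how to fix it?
Bug: Both operands are integers, so '/' performs integer division and truncates

Fix: Cast one side to REAL so the division keeps the fractional part

Corrected query:
SELECT genre, SUM(year) * 1.0 / COUNT(*) AS avg_year FROM movies GROUP BY genre

Result:
genre     | avg_year   
----------+------------
Animation | 1998.75    
Comedy    | 2006.666667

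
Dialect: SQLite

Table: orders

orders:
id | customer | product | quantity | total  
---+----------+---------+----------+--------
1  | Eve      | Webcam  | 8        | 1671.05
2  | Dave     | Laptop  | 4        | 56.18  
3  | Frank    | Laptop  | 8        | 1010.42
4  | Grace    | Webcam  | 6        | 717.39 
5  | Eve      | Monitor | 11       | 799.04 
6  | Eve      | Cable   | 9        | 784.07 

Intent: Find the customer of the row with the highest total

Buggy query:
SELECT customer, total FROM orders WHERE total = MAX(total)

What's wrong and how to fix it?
Bug: MAX(total) is an aggregate and cannot be used directly in WHERE

Fix: Wrap MAX in a scalar subquery so WHERE compares against a single value

Corrected query:
SELECT customer, total FROM orders WHERE total = (SELECT MAX(total) FROM orders)

Result:
customer | total  
---------+--------
Eve      | 1671.05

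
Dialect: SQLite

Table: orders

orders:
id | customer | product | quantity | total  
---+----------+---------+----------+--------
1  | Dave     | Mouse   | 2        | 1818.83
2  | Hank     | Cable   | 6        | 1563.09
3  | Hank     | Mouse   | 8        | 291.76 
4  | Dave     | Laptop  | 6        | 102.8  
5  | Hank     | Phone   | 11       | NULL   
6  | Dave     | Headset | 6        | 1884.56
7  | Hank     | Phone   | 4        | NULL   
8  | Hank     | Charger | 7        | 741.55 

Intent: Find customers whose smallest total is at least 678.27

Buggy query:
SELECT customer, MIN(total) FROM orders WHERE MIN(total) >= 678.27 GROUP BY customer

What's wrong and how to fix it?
Bug: Aggregates like MIN are computed per group after WHERE runs

Fix: Use HAVING for the per-group MIN condition

Corrected query:
SELECT customer, MIN(total) FROM orders GROUP BY customer HAVING MIN(total) >= 678.27

Result:
(no rows)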